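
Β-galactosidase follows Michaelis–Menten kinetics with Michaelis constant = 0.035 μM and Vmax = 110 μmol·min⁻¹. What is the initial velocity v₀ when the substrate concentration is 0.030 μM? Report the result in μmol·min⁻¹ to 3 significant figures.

50.8 μmol·min⁻¹

v = Vmax·[S]/(Km + [S]) = 110 × 0.030 / (0.035 + 0.030)
  = 3.300 / 0.06500 = 50.8 μmol·min⁻¹.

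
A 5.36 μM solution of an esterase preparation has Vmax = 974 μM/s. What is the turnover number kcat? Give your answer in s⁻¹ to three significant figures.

182 s⁻¹

kcat = Vmax/[E]total = 974 μM/s / 5.36 μM = 182 s⁻¹.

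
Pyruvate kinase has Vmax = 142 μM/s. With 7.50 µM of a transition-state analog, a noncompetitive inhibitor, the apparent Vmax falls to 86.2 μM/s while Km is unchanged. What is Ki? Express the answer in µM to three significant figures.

11.6 µM

Noncompetitive: Vmax,app = Vmax/α with α = 1 + [I]/Ki.
α = Vmax/Vmax,app = 142/86.2 = 1.647.
Ki = [I]/(α − 1) = 7.50/0.6473 = 11.6 µM.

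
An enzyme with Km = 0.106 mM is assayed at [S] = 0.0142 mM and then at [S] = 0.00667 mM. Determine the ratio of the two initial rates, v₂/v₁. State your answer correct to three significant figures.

0.501

Since Vmax cancels, v₂/v₁ = [S]₂(Km+[S]₁) / [S]₁(Km+[S]₂).
= 0.00667×(0.106+0.0142) / (0.0142×(0.106+0.00667)) = 0.0008017/0.001600 = 0.501.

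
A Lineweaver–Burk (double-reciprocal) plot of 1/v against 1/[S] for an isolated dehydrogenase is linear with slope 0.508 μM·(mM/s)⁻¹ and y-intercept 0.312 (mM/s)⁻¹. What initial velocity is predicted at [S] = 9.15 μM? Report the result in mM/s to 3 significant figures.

The y-intercept is 1/Vmax, so Vmax = 1/0.312 = 3.21 mM/s.
The slope is Km/Vmax, so Km = 0.508 × 3.21 = 1.63 μM.
Then v = 3.21 × 9.15/(1.63 + 9.15) = 2.72 mM/s.

2.72 mM/s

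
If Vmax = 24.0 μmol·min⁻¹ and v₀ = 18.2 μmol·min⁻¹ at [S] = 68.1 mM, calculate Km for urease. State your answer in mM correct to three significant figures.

v/Vmax = 18.2/24.0 = 0.7583 = [S]/(Km+[S]).
So Km + [S] = [S]/0.7583 = 89.80 mM, giving Km = 89.80 − 68.1 = 21.7 mM.

21.7 mM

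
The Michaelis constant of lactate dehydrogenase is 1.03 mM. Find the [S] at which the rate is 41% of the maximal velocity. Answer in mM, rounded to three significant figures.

v/Vmax = [S]/(Km+[S]) = 0.41, so [S] = Km·0.41/(1 − 0.41) = 1.03 × 0.6949.
[S] = 0.716 mM.

0.716 mM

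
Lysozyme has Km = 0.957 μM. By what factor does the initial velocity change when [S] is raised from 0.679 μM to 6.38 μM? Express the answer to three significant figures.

The fractional saturations are [S]/(Km+[S]) = 0.679/1.636 = 0.4150 and 6.38/7.337 = 0.8696.
v₂/v₁ is just their ratio: 0.8696/0.4150 = 2.10.

2.10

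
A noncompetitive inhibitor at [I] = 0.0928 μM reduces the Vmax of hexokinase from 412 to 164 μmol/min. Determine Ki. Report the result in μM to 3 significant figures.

0.0614 μM

Noncompetitive: Vmax,app = Vmax/α with α = 1 + [I]/Ki.
α = Vmax/Vmax,app = 412/164 = 2.512.
Since α = 1 + [I]/Ki, [I]/Ki = 2.512 − 1 = 1.512 and Ki = 0.0928/1.512 = 0.0614 μM.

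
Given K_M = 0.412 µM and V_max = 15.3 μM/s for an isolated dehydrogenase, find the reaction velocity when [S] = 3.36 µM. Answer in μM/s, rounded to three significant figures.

[S]/(Km+[S]) = 3.36/3.772 = 0.8908, the fractional saturation.
v = 0.8908 × Vmax = 0.8908 × 15.3 = 13.6 μM/s.

13.6 μM/s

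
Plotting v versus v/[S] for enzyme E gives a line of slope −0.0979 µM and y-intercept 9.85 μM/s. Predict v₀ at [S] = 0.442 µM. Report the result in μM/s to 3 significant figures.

8.06 μM/s

In the Eadie–Hofstee form v = Vmax − Km·(v/[S]), the slope is −Km and the intercept is Vmax, so Km = 0.0979 µM and Vmax = 9.85 μM/s.
v = 9.85 × 0.442/(0.0979 + 0.442) = 8.06 μM/s.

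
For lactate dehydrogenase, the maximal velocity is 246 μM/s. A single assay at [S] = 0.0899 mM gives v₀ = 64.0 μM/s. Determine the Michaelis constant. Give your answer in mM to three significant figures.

0.256 mM

From v = Vmax[S]/(Km+[S]), Km = [S](Vmax − v)/v.
Km = 0.0899 × (246 − 64.0) / 64.0 = 16.36/64.0 = 0.256 mM.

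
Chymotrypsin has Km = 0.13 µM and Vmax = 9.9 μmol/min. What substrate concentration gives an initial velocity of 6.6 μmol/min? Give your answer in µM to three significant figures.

0.260 µM

The required fractional saturation is v/Vmax = 6.6/9.9 = 0.6667.
Then [S]/(Km+[S]) = 0.6667 ⇒ [S] = 0.13 × 0.6667/(1 − 0.6667) = 0.260 µM.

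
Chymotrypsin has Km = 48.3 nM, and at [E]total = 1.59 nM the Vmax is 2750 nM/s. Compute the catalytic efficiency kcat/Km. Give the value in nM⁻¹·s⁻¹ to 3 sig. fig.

35.8 nM⁻¹·s⁻¹

kcat = Vmax/[E]total = 2750/1.59 = 1730 s⁻¹.
kcat/Km = 1730/48.3 = 35.8 nM⁻¹·s⁻¹.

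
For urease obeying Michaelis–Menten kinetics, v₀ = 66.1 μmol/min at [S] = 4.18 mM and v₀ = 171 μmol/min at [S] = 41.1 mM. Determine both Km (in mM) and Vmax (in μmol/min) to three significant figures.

In reciprocal form, 1/v = (Km/Vmax)·(1/[S]) + 1/Vmax. The two points give (1/[S], 1/v) = (0.2392, 0.01513) and (0.02433, 0.005848).
Slope = (0.01513 − 0.005848)/(0.2392 − 0.02433) = 0.04319; intercept = 0.01513 − 0.04319×0.2392 = 0.004797.
Vmax = 1/intercept = 208 μmol/min; Km = slope × Vmax = 0.04319 × 208 = 9.00 mM.

Km = 9.00 mM; Vmax = 208 μmol/min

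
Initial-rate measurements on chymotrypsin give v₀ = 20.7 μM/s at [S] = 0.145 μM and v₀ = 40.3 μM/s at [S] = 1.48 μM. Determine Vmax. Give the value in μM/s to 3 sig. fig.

44.9 μM/s

In reciprocal form, 1/v = (Km/Vmax)·(1/[S]) + 1/Vmax. The two points give (1/[S], 1/v) = (6.897, 0.04831) and (0.6757, 0.02481).
Slope = (0.04831 − 0.02481)/(6.897 − 0.6757) = 0.003777; intercept = 0.04831 − 0.003777×6.897 = 0.02226.
Vmax = 1/intercept = 44.9 μM/s; Km = slope × Vmax = 0.003777 × 44.9 = 0.170 μM.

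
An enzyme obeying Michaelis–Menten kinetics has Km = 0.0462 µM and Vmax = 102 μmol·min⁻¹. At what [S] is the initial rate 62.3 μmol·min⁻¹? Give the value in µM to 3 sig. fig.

Rearranging v = Vmax[S]/(Km+[S]) gives [S] = Km·v/(Vmax − v).
[S] = 0.0462 × 62.3 / (102 − 62.3) = 2.878/39.70 = 0.0725 µM.

0.0725 µM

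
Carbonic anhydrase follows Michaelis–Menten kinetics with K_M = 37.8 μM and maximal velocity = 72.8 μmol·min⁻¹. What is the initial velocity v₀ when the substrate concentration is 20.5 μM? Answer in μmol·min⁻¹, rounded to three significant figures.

v = Vmax·[S]/(Km + [S]) = 72.8 × 20.5 / (37.8 + 20.5)
  = 1492 / 58.30 = 25.6 μmol·min⁻¹.

25.6 μmol·min⁻¹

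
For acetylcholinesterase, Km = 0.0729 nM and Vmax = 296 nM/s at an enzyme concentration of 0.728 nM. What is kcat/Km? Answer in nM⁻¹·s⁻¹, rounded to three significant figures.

5580 nM⁻¹·s⁻¹

kcat = Vmax/[E]total = 296/0.728 = 407 s⁻¹.
kcat/Km = 407/0.0729 = 5580 nM⁻¹·s⁻¹.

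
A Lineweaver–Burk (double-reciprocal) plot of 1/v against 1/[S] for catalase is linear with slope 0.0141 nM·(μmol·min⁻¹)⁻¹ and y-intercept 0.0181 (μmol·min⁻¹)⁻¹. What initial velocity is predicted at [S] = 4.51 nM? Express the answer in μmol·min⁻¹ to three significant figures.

The y-intercept is 1/Vmax, so Vmax = 1/0.0181 = 55.2 μmol·min⁻¹.
The slope is Km/Vmax, so Km = 0.0141 × 55.2 = 0.779 nM.
Then v = 55.2 × 4.51/(0.779 + 4.51) = 47.1 μmol·min⁻¹.

47.1 μmol·min⁻¹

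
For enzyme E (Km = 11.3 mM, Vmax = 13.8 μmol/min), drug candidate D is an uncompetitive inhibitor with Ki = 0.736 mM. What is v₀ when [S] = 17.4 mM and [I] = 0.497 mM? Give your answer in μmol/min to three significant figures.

5.94 μmol/min

With α = 1 + [I]/Ki = 1 + 0.497/0.736 = 1.675, the uncompetitive rate law is v = (Vmax/α)·[S] / (Km/α + [S]).
v = (13.8/1.675)×17.4 / (11.3/1.675 + 17.4) = 143.3/24.15 = 5.94 μmol/min.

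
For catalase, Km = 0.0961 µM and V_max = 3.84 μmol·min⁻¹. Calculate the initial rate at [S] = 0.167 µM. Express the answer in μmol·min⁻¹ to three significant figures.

2.44 μmol·min⁻¹

v = Vmax·[S]/(Km + [S]) = 3.84 × 0.167 / (0.0961 + 0.167)
  = 0.6413 / 0.2631 = 2.44 μmol·min⁻¹.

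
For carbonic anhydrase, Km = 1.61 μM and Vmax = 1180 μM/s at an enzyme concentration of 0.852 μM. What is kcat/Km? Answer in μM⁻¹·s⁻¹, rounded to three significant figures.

860 μM⁻¹·s⁻¹

kcat = Vmax/[E]total = 1180/0.852 = 1380 s⁻¹.
kcat/Km = 1380/1.61 = 860 μM⁻¹·s⁻¹.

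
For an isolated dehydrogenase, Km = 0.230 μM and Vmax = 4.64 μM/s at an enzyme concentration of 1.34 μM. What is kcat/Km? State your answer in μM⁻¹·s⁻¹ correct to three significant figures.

15.1 μM⁻¹·s⁻¹

kcat = Vmax/[E]total = 4.64/1.34 = 3.46 s⁻¹.
kcat/Km = 3.46/0.230 = 15.1 μM⁻¹·s⁻¹.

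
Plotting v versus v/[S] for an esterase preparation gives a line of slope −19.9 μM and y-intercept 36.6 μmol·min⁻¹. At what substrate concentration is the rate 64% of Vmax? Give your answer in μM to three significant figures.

The Eadie–Hofstee slope gives Km = 19.9 μM (slope = −Km).
v/Vmax = [S]/(Km+[S]) = 0.64 ⇒ [S] = Km·0.64/(1−0.64) = 19.9 × 1.778 = 35.4 μM.

35.4 μM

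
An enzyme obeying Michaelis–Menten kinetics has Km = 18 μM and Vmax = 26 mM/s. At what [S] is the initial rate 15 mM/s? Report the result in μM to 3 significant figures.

24.5 μM

The required fractional saturation is v/Vmax = 15/26 = 0.5769.
Then [S]/(Km+[S]) = 0.5769 ⇒ [S] = 18 × 0.5769/(1 − 0.5769) = 24.5 μM.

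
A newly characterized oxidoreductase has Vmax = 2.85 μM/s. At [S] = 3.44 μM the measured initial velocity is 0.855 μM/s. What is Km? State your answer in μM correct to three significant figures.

From v = Vmax[S]/(Km+[S]), Km = [S](Vmax − v)/v.
Km = 3.44 × (2.85 − 0.855) / 0.855 = 6.863/0.855 = 8.03 μM.

8.03 μM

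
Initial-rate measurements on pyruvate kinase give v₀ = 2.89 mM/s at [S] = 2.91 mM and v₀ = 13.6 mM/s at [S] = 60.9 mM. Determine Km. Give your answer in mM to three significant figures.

From v = Vmax[S]/(Km+[S]), each point gives Vmax = v(Km+[S])/[S].
Equating: 2.89(Km+2.91)/2.91 = 13.6(Km+60.9)/60.9.
0.9931·Km + 2.89 = 0.2233·Km + 13.6, so (0.9931 − 0.2233)·Km = 13.6 − 2.89.
Km = 10.71/0.7698 = 13.9 mM; then Vmax = 2.89(13.9+2.91)/2.91 = 16.7 mM/s.

13.9 mM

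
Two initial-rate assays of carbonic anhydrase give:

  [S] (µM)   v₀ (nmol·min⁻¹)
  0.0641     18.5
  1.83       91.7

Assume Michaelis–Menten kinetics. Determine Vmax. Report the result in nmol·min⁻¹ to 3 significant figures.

107 nmol·min⁻¹

From v = Vmax[S]/(Km+[S]), each point gives Vmax = v(Km+[S])/[S].
Equating: 18.5(Km+0.0641)/0.0641 = 91.7(Km+1.83)/1.83.
288.6·Km + 18.5 = 50.11·Km + 91.7, so (288.6 − 50.11)·Km = 91.7 − 18.5.
Km = 73.20/238.5 = 0.307 µM; then Vmax = 18.5(0.307+0.0641)/0.0641 = 107 nmol·min⁻¹.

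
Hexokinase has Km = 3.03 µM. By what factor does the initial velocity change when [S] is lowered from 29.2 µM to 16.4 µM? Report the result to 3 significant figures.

0.932

Since Vmax cancels, v₂/v₁ = [S]₂(Km+[S]₁) / [S]₁(Km+[S]₂).
= 16.4×(3.03+29.2) / (29.2×(3.03+16.4)) = 528.6/567.4 = 0.932.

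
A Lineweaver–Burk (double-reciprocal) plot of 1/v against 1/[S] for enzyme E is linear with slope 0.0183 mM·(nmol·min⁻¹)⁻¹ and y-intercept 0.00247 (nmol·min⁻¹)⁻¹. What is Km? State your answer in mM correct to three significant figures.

y-intercept = 1/Vmax ⇒ Vmax = 405 nmol·min⁻¹; slope = Km/Vmax ⇒ Km = slope × Vmax.
Km = 0.0183 × 405 = 7.41 mM.

7.41 mM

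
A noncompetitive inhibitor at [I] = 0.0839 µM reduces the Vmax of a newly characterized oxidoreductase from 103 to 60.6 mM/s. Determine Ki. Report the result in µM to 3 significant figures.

Noncompetitive: Vmax,app = Vmax/α with α = 1 + [I]/Ki.
α = Vmax/Vmax,app = 103/60.6 = 1.700.
Ki = [I]/(α − 1) = 0.0839/0.6997 = 0.120 µM.

0.120 µM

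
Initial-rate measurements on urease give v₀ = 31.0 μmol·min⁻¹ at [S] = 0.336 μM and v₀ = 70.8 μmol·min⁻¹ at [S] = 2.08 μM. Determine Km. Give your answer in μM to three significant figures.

0.684 μM

From v = Vmax[S]/(Km+[S]), each point gives Vmax = v(Km+[S])/[S].
Equating: 31.0(Km+0.336)/0.336 = 70.8(Km+2.08)/2.08.
92.26·Km + 31.0 = 34.04·Km + 70.8, so (92.26 − 34.04)·Km = 70.8 − 31.0.
Km = 39.80/58.22 = 0.684 μM; then Vmax = 31.0(0.684+0.336)/0.336 = 94.1 μmol·min⁻¹.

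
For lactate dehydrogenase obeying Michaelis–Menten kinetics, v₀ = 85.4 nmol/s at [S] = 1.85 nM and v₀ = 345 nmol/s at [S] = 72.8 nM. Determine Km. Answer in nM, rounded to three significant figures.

From v = Vmax[S]/(Km+[S]), each point gives Vmax = v(Km+[S])/[S].
Equating: 85.4(Km+1.85)/1.85 = 345(Km+72.8)/72.8.
46.16·Km + 85.4 = 4.739·Km + 345, so (46.16 − 4.739)·Km = 345 − 85.4.
Km = 259.6/41.42 = 6.27 nM; then Vmax = 85.4(6.27+1.85)/1.85 = 375 nmol/s.

6.27 nM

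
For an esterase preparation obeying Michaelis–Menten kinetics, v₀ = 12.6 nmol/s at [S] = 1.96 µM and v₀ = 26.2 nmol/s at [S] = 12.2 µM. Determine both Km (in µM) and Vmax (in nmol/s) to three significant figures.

In reciprocal form, 1/v = (Km/Vmax)·(1/[S]) + 1/Vmax. The two points give (1/[S], 1/v) = (0.5102, 0.07937) and (0.08197, 0.03817).
Slope = (0.07937 − 0.03817)/(0.5102 − 0.08197) = 0.09620; intercept = 0.07937 − 0.09620×0.5102 = 0.03028.
Vmax = 1/intercept = 33.0 nmol/s; Km = slope × Vmax = 0.09620 × 33.0 = 3.18 µM.

Km = 3.18 µM; Vmax = 33.0 nmol/s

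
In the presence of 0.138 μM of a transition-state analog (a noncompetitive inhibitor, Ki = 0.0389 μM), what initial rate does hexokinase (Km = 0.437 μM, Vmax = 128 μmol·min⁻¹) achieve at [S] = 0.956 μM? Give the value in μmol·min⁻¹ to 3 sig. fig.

19.3 μmol·min⁻¹

α = 1 + [I]/Ki = 1 + 0.138/0.0389 = 4.548.
For a noncompetitive inhibitor, Vmax is reduced to Vmax/α while Km is unchanged: Km,app = 0.437 μM, Vmax,app = 28.1 μmol·min⁻¹.
v = Vmax,app·[S]/(Km,app + [S]) = 28.1 × 0.956/(0.437 + 0.956) = 19.3 μmol·min⁻¹.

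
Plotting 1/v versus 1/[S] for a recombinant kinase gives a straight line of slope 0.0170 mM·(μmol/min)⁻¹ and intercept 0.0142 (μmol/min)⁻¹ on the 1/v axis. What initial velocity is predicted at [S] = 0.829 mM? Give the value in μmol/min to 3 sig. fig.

28.8 μmol/min

The y-intercept is 1/Vmax, so Vmax = 1/0.0142 = 70.4 μmol/min.
The slope is Km/Vmax, so Km = 0.0170 × 70.4 = 1.20 mM.
Then v = 70.4 × 0.829/(1.20 + 0.829) = 28.8 μmol/min.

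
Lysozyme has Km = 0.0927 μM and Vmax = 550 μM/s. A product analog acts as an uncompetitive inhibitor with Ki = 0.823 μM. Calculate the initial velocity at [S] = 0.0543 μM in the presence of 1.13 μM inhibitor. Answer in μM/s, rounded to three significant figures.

135 μM/s

With α = 1 + [I]/Ki = 1 + 1.13/0.823 = 2.373, the uncompetitive rate law is v = (Vmax/α)·[S] / (Km/α + [S]).
v = (550/2.373)×0.0543 / (0.0927/2.373 + 0.0543) = 12.59/0.09336 = 135 μM/s.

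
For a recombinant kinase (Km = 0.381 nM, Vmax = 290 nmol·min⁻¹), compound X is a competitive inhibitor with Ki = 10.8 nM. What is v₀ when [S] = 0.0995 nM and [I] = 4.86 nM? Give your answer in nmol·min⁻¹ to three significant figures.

44.3 nmol·min⁻¹

α = 1 + [I]/Ki = 1 + 4.86/10.8 = 1.450.
For a competitive inhibitor, Vmax is unchanged and the apparent Km becomes α·Km: Km,app = 0.552 nM, Vmax,app = 290 nmol·min⁻¹.
v = Vmax,app·[S]/(Km,app + [S]) = 290 × 0.0995/(0.552 + 0.0995) = 44.3 nmol·min⁻¹.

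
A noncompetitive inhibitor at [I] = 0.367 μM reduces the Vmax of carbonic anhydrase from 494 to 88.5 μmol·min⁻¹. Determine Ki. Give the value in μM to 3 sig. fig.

Noncompetitive: Vmax,app = Vmax/α with α = 1 + [I]/Ki.
α = Vmax/Vmax,app = 494/88.5 = 5.582.
Ki = [I]/(α − 1) = 0.367/4.582 = 0.0801 μM.

0.0801 μM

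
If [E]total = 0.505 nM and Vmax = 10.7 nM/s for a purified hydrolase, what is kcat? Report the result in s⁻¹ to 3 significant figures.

kcat = Vmax/[E]total = 10.7 nM/s / 0.505 nM = 21.2 s⁻¹.

21.2 s⁻¹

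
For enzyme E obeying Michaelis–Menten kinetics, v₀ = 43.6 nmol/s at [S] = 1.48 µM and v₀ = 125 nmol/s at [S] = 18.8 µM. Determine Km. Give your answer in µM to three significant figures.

In reciprocal form, 1/v = (Km/Vmax)·(1/[S]) + 1/Vmax. The two points give (1/[S], 1/v) = (0.6757, 0.02294) and (0.05319, 0.008000).
Slope = (0.02294 − 0.008000)/(0.6757 − 0.05319) = 0.02399; intercept = 0.02294 − 0.02399×0.6757 = 0.006724.
Vmax = 1/intercept = 149 nmol/s; Km = slope × Vmax = 0.02399 × 149 = 3.57 µM.

3.57 µM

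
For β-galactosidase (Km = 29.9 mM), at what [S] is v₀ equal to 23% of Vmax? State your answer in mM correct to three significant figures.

8.93 mM

v/Vmax = [S]/(Km+[S]) = 0.23, so [S] = Km·0.23/(1 − 0.23) = 29.9 × 0.2987.
[S] = 8.93 mM.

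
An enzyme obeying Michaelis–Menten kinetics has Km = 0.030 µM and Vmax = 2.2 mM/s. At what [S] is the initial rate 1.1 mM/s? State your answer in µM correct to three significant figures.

The required fractional saturation is v/Vmax = 1.1/2.2 = 0.5000.
Then [S]/(Km+[S]) = 0.5000 ⇒ [S] = 0.030 × 0.5000/(1 − 0.5000) = 0.0300 µM.

0.0300 µM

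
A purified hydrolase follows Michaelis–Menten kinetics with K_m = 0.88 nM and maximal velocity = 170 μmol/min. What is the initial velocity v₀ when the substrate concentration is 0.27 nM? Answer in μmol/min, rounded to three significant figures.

39.9 μmol/min

[S]/(Km+[S]) = 0.27/1.150 = 0.2348, the fractional saturation.
v = 0.2348 × Vmax = 0.2348 × 170 = 39.9 μmol/min.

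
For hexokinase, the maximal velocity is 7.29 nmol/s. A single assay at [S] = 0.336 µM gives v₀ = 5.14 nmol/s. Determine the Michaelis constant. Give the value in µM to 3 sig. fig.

v/Vmax = 5.14/7.29 = 0.7051 = [S]/(Km+[S]).
So Km + [S] = [S]/0.7051 = 0.4765 µM, giving Km = 0.4765 − 0.336 = 0.141 µM.

0.141 µM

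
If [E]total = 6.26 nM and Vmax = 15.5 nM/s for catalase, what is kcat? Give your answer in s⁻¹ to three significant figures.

kcat = Vmax/[E]total = 15.5 nM/s / 6.26 nM = 2.48 s⁻¹.

2.48 s⁻¹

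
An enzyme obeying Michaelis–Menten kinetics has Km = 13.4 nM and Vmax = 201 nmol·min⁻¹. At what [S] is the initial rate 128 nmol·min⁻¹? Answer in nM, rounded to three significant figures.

23.5 nM

Rearranging v = Vmax[S]/(Km+[S]) gives [S] = Km·v/(Vmax − v).
[S] = 13.4 × 128 / (201 − 128) = 1715/73.00 = 23.5 nM.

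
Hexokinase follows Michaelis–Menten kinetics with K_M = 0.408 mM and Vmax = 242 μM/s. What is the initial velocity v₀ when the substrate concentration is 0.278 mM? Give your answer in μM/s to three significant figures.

v = Vmax·[S]/(Km + [S]) = 242 × 0.278 / (0.408 + 0.278)
  = 67.28 / 0.6860 = 98.1 μM/s.

98.1 μM/s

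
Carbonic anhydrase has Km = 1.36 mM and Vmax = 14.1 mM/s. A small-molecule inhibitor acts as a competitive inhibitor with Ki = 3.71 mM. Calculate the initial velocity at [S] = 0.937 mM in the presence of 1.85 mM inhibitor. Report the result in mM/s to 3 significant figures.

4.44 mM/s

α = 1 + [I]/Ki = 1 + 1.85/3.71 = 1.499.
For a competitive inhibitor, Vmax is unchanged and the apparent Km becomes α·Km: Km,app = 2.04 mM, Vmax,app = 14.1 mM/s.
v = Vmax,app·[S]/(Km,app + [S]) = 14.1 × 0.937/(2.04 + 0.937) = 4.44 mM/s.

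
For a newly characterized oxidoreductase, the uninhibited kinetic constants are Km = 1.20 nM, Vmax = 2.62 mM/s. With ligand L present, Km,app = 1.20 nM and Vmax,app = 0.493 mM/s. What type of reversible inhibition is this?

noncompetitive

Vmax decreases (2.62 → 0.493 mM/s) while Km is unchanged — pure noncompetitive inhibition.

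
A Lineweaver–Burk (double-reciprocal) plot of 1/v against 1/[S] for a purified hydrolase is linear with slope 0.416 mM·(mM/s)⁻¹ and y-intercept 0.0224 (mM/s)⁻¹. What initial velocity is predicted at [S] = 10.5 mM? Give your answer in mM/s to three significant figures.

The y-intercept is 1/Vmax, so Vmax = 1/0.0224 = 44.6 mM/s.
The slope is Km/Vmax, so Km = 0.416 × 44.6 = 18.6 mM.
Then v = 44.6 × 10.5/(18.6 + 10.5) = 16.1 mM/s.

16.1 mM/s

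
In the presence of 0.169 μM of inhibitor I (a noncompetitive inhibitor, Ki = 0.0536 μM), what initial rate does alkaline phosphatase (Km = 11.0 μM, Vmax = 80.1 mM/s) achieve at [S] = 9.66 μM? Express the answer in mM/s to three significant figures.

With α = 1 + [I]/Ki = 1 + 0.169/0.0536 = 4.153, the noncompetitive rate law is v = (Vmax/α)·[S] / (Km + [S]).
v = (80.1/4.153)×9.66 / (11.0 + 9.66) = 186.3/20.66 = 9.02 mM/s.

9.02 mM/s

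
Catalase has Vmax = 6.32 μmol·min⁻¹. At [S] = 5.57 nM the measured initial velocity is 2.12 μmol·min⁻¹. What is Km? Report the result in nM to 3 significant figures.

11.0 nM

v/Vmax = 2.12/6.32 = 0.3354 = [S]/(Km+[S]).
So Km + [S] = [S]/0.3354 = 16.60 nM, giving Km = 16.60 − 5.57 = 11.0 nM.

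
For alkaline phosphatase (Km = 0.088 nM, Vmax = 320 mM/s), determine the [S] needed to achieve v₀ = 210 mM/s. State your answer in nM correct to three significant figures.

0.168 nM

Rearranging v = Vmax[S]/(Km+[S]) gives [S] = Km·v/(Vmax − v).
[S] = 0.088 × 210 / (320 − 210) = 18.48/110.0 = 0.168 nM.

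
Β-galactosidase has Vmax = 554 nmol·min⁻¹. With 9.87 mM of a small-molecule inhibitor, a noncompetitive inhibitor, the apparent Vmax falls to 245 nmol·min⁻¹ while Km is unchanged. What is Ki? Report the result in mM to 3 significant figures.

Noncompetitive: Vmax,app = Vmax/α with α = 1 + [I]/Ki.
α = Vmax/Vmax,app = 554/245 = 2.261.
Ki = [I]/(α − 1) = 9.87/1.261 = 7.83 mM.

7.83 mM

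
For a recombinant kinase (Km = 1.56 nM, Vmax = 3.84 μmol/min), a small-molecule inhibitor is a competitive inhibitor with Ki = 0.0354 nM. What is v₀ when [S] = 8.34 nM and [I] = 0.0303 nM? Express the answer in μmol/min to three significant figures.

2.85 μmol/min

With α = 1 + [I]/Ki = 1 + 0.0303/0.0354 = 1.856, the competitive rate law is v = Vmax[S] / (αKm + [S]).
v = 3.84×8.34 / (1.856×1.56 + 8.34) = 32.03/11.24 = 2.85 μmol/min.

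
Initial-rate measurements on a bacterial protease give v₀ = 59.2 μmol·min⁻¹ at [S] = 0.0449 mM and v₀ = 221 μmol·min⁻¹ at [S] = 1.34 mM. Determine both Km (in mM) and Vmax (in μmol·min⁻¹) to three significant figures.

In reciprocal form, 1/v = (Km/Vmax)·(1/[S]) + 1/Vmax. The two points give (1/[S], 1/v) = (22.27, 0.01689) and (0.7463, 0.004525).
Slope = (0.01689 − 0.004525)/(22.27 − 0.7463) = 0.0005745; intercept = 0.01689 − 0.0005745×22.27 = 0.004096.
Vmax = 1/intercept = 244 μmol·min⁻¹; Km = slope × Vmax = 0.0005745 × 244 = 0.140 mM.

Km = 0.140 mM; Vmax = 244 μmol·min⁻¹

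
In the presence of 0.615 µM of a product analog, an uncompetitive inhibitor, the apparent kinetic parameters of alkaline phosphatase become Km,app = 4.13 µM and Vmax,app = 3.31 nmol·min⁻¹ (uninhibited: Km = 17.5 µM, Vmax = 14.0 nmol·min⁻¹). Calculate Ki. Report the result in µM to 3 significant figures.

0.190 µM

Uncompetitive: Vmax,app = Vmax/α (and Km,app = Km/α) with α = 1 + [I]/Ki.
α = Vmax/Vmax,app = 14.0/3.31 = 4.230.
Since α = 1 + [I]/Ki, [I]/Ki = 4.230 − 1 = 3.230 and Ki = 0.615/3.230 = 0.190 µM.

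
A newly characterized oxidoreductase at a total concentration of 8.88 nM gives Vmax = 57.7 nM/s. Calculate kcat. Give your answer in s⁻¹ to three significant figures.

6.50 s⁻¹

kcat = Vmax/[E]total = 57.7 nM/s / 8.88 nM = 6.50 s⁻¹.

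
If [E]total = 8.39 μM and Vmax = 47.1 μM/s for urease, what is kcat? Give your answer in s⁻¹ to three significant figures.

kcat = Vmax/[E]total = 47.1 μM/s / 8.39 μM = 5.61 s⁻¹.

5.61 s⁻¹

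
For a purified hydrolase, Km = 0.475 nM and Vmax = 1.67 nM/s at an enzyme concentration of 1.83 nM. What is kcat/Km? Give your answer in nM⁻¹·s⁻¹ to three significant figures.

1.92 nM⁻¹·s⁻¹

kcat = Vmax/[E]total = 1.67/1.83 = 0.913 s⁻¹.
kcat/Km = 0.913/0.475 = 1.92 nM⁻¹·s⁻¹.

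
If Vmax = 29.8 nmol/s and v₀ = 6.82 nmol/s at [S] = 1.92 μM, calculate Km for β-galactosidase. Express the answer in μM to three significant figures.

v/Vmax = 6.82/29.8 = 0.2289 = [S]/(Km+[S]).
So Km + [S] = [S]/0.2289 = 8.389 μM, giving Km = 8.389 − 1.92 = 6.47 μM.

6.47 μM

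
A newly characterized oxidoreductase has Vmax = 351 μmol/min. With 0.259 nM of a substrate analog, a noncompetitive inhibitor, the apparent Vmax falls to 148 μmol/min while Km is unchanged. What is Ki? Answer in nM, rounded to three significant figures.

0.189 nM

Noncompetitive: Vmax,app = Vmax/α with α = 1 + [I]/Ki.
α = Vmax/Vmax,app = 351/148 = 2.372.
Since α = 1 + [I]/Ki, [I]/Ki = 2.372 − 1 = 1.372 and Ki = 0.259/1.372 = 0.189 nM.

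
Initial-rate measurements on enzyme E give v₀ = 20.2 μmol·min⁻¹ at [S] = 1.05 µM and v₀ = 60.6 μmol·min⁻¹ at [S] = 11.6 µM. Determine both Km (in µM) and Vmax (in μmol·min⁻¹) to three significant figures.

Km = 2.88 µM; Vmax = 75.7 μmol·min⁻¹

From v = Vmax[S]/(Km+[S]), each point gives Vmax = v(Km+[S])/[S].
Equating: 20.2(Km+1.05)/1.05 = 60.6(Km+11.6)/11.6.
19.24·Km + 20.2 = 5.224·Km + 60.6, so (19.24 − 5.224)·Km = 60.6 − 20.2.
Km = 40.40/14.01 = 2.88 µM; then Vmax = 20.2(2.88+1.05)/1.05 = 75.7 μmol·min⁻¹.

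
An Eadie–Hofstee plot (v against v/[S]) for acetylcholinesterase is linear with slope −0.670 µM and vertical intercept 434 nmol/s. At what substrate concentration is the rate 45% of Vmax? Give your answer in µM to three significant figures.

0.548 µM

The Eadie–Hofstee slope gives Km = 0.670 µM (slope = −Km).
v/Vmax = [S]/(Km+[S]) = 0.45 ⇒ [S] = Km·0.45/(1−0.45) = 0.670 × 0.8182 = 0.548 µM.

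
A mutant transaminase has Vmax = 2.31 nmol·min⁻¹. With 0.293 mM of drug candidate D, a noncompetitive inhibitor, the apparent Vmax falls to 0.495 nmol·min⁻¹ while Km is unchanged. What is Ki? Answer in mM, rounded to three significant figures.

Noncompetitive: Vmax,app = Vmax/α with α = 1 + [I]/Ki.
α = Vmax/Vmax,app = 2.31/0.495 = 4.667.
Ki = [I]/(α − 1) = 0.293/3.667 = 0.0799 mM.

0.0799 mM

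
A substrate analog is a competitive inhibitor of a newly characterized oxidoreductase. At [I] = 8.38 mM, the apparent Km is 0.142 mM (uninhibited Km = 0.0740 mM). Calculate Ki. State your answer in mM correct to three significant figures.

Competitive: Km,app = α·Km with α = 1 + [I]/Ki.
α = Km,app/Km = 0.142/0.0740 = 1.919.
Since α = 1 + [I]/Ki, [I]/Ki = 1.919 − 1 = 0.9189 and Ki = 8.38/0.9189 = 9.12 mM.

9.12 mM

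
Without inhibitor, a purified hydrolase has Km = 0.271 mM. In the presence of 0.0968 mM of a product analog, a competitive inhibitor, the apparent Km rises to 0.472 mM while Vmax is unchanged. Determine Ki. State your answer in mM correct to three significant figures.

Competitive: Km,app = α·Km with α = 1 + [I]/Ki.
α = Km,app/Km = 0.472/0.271 = 1.742.
Ki = [I]/(α − 1) = 0.0968/0.7417 = 0.131 mM.

0.131 mM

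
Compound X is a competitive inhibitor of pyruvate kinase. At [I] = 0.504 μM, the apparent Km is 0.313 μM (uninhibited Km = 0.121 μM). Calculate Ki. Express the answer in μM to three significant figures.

Competitive: Km,app = α·Km with α = 1 + [I]/Ki.
α = Km,app/Km = 0.313/0.121 = 2.587.
Since α = 1 + [I]/Ki, [I]/Ki = 2.587 − 1 = 1.587 and Ki = 0.504/1.587 = 0.318 μM.

0.318 μM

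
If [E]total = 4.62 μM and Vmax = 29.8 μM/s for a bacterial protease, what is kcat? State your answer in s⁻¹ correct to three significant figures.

kcat = Vmax/[E]total = 29.8 μM/s / 4.62 μM = 6.45 s⁻¹.

6.45 s⁻¹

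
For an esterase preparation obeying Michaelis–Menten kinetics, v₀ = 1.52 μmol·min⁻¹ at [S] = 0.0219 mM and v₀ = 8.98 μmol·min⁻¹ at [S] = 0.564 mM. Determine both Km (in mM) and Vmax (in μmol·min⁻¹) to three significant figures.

From v = Vmax[S]/(Km+[S]), each point gives Vmax = v(Km+[S])/[S].
Equating: 1.52(Km+0.0219)/0.0219 = 8.98(Km+0.564)/0.564.
69.41·Km + 1.52 = 15.92·Km + 8.98, so (69.41 − 15.92)·Km = 8.98 − 1.52.
Km = 7.460/53.48 = 0.139 mM; then Vmax = 1.52(0.139+0.0219)/0.0219 = 11.2 μmol·min⁻¹.

Km = 0.139 mM; Vmax = 11.2 μmol·min⁻¹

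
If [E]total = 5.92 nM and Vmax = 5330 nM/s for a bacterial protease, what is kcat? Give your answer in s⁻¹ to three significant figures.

kcat = Vmax/[E]total = 5330 nM/s / 5.92 nM = 900 s⁻¹.

900 s⁻¹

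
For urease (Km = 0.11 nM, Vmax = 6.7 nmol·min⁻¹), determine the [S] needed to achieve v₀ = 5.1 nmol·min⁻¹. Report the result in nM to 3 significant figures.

0.351 nM

The required fractional saturation is v/Vmax = 5.1/6.7 = 0.7612.
Then [S]/(Km+[S]) = 0.7612 ⇒ [S] = 0.11 × 0.7612/(1 − 0.7612) = 0.351 nM.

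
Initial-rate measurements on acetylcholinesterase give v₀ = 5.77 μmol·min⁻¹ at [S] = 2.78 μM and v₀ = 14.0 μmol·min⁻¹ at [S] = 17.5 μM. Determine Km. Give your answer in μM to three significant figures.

6.45 μM

In reciprocal form, 1/v = (Km/Vmax)·(1/[S]) + 1/Vmax. The two points give (1/[S], 1/v) = (0.3597, 0.1733) and (0.05714, 0.07143).
Slope = (0.1733 − 0.07143)/(0.3597 − 0.05714) = 0.3367; intercept = 0.1733 − 0.3367×0.3597 = 0.05219.
Vmax = 1/intercept = 19.2 μmol·min⁻¹; Km = slope × Vmax = 0.3367 × 19.2 = 6.45 μM.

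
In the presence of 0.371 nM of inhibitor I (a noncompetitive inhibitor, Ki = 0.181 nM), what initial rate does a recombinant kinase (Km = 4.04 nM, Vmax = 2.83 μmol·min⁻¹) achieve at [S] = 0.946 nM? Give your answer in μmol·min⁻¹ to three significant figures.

0.176 μmol·min⁻¹

With α = 1 + [I]/Ki = 1 + 0.371/0.181 = 3.050, the noncompetitive rate law is v = (Vmax/α)·[S] / (Km + [S]).
v = (2.83/3.050)×0.946 / (4.04 + 0.946) = 0.8778/4.986 = 0.176 μmol·min⁻¹.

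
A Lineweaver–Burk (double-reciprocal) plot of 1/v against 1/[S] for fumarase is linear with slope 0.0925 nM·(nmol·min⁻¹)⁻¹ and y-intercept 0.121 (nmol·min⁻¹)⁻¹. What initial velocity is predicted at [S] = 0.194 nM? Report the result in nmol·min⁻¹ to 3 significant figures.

The y-intercept is 1/Vmax, so Vmax = 1/0.121 = 8.26 nmol·min⁻¹.
The slope is Km/Vmax, so Km = 0.0925 × 8.26 = 0.764 nM.
Then v = 8.26 × 0.194/(0.764 + 0.194) = 1.67 nmol·min⁻¹.

1.67 nmol·min⁻¹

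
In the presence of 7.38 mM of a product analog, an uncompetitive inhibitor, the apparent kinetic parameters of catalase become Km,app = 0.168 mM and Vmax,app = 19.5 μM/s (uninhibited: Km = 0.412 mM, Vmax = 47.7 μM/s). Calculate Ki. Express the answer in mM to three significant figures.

5.10 mM

Uncompetitive: Vmax,app = Vmax/α (and Km,app = Km/α) with α = 1 + [I]/Ki.
α = Vmax/Vmax,app = 47.7/19.5 = 2.446.
Ki = [I]/(α − 1) = 7.38/1.446 = 5.10 mM.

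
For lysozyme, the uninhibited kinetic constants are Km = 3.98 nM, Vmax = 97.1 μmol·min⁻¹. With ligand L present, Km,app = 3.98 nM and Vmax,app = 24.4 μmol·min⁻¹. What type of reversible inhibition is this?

Vmax decreases (97.1 → 24.4 μmol·min⁻¹) while Km is unchanged — pure noncompetitive inhibition.

noncompetitive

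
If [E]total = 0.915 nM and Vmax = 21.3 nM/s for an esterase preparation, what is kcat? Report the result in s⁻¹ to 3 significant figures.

23.3 s⁻¹

kcat = Vmax/[E]total = 21.3 nM/s / 0.915 nM = 23.3 s⁻¹.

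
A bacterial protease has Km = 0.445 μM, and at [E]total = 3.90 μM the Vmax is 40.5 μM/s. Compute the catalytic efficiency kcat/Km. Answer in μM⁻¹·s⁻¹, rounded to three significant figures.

23.3 μM⁻¹·s⁻¹

kcat = Vmax/[E]total = 40.5/3.90 = 10.4 s⁻¹.
kcat/Km = 10.4/0.445 = 23.3 μM⁻¹·s⁻¹.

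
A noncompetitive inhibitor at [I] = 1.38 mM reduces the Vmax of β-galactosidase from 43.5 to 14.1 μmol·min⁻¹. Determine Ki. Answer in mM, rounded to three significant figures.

0.662 mM

Noncompetitive: Vmax,app = Vmax/α with α = 1 + [I]/Ki.
α = Vmax/Vmax,app = 43.5/14.1 = 3.085.
Since α = 1 + [I]/Ki, [I]/Ki = 3.085 − 1 = 2.085 and Ki = 1.38/2.085 = 0.662 mM.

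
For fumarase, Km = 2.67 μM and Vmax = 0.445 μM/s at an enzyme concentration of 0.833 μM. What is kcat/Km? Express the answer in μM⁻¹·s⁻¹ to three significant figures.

0.200 μM⁻¹·s⁻¹

kcat = Vmax/[E]total = 0.445/0.833 = 0.534 s⁻¹.
kcat/Km = 0.534/2.67 = 0.200 μM⁻¹·s⁻¹.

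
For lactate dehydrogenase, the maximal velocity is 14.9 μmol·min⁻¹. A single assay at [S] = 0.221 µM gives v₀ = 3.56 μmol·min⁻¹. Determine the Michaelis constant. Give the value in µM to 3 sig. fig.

v/Vmax = 3.56/14.9 = 0.2389 = [S]/(Km+[S]).
So Km + [S] = [S]/0.2389 = 0.9250 µM, giving Km = 0.9250 − 0.221 = 0.704 µM.

0.704 µM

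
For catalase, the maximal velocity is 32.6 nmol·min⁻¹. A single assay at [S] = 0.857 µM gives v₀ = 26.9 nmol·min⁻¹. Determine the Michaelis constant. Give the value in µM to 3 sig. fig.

0.182 µM

From v = Vmax[S]/(Km+[S]), Km = [S](Vmax − v)/v.
Km = 0.857 × (32.6 − 26.9) / 26.9 = 4.885/26.9 = 0.182 µM.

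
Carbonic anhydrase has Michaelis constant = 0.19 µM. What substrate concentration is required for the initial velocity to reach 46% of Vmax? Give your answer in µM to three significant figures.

0.162 µM

v/Vmax = [S]/(Km+[S]) = 0.46, so [S] = Km·0.46/(1 − 0.46) = 0.19 × 0.8519.
[S] = 0.162 µM.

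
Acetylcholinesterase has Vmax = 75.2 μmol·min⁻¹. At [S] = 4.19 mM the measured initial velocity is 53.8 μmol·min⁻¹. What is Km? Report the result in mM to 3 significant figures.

1.67 mM

From v = Vmax[S]/(Km+[S]), Km = [S](Vmax − v)/v.
Km = 4.19 × (75.2 − 53.8) / 53.8 = 89.67/53.8 = 1.67 mM.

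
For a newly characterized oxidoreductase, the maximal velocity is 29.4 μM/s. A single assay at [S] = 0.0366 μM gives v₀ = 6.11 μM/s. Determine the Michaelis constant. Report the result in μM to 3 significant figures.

v/Vmax = 6.11/29.4 = 0.2078 = [S]/(Km+[S]).
So Km + [S] = [S]/0.2078 = 0.1761 μM, giving Km = 0.1761 − 0.0366 = 0.140 μM.

0.140 μM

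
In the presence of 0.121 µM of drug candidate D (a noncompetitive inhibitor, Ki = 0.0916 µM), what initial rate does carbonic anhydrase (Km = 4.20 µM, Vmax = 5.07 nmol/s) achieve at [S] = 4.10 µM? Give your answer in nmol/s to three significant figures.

α = 1 + [I]/Ki = 1 + 0.121/0.0916 = 2.321.
For a noncompetitive inhibitor, Vmax is reduced to Vmax/α while Km is unchanged: Km,app = 4.20 µM, Vmax,app = 2.18 nmol/s.
v = Vmax,app·[S]/(Km,app + [S]) = 2.18 × 4.10/(4.20 + 4.10) = 1.08 nmol/s.

1.08 nmol/s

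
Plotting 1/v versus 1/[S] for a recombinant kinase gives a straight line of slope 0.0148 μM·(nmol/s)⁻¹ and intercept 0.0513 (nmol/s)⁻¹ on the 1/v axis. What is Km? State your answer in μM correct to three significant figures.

y-intercept = 1/Vmax ⇒ Vmax = 19.5 nmol/s; slope = Km/Vmax ⇒ Km = slope × Vmax.
Km = 0.0148 × 19.5 = 0.288 μM.

0.288 μM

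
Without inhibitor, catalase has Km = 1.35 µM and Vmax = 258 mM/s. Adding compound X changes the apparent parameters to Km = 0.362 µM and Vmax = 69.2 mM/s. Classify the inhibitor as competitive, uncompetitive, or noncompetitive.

uncompetitive

Both Km and Vmax decrease by the same factor (~3.73-fold) — characteristic of uncompetitive inhibition.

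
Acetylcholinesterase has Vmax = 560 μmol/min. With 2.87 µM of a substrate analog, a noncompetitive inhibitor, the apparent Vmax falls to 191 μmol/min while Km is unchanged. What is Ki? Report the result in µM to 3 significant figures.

1.49 µM

Noncompetitive: Vmax,app = Vmax/α with α = 1 + [I]/Ki.
α = Vmax/Vmax,app = 560/191 = 2.932.
Ki = [I]/(α − 1) = 2.87/1.932 = 1.49 µM.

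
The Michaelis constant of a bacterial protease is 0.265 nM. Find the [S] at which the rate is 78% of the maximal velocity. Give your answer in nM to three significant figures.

0.940 nM

v/Vmax = [S]/(Km+[S]) = 0.78, so [S] = Km·0.78/(1 − 0.78) = 0.265 × 3.545.
[S] = 0.940 nM.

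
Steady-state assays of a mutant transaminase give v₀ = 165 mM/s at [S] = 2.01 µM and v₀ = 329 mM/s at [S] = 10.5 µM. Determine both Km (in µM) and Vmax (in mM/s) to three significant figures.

In reciprocal form, 1/v = (Km/Vmax)·(1/[S]) + 1/Vmax. The two points give (1/[S], 1/v) = (0.4975, 0.006061) and (0.09524, 0.003040).
Slope = (0.006061 − 0.003040)/(0.4975 − 0.09524) = 0.007510; intercept = 0.006061 − 0.007510×0.4975 = 0.002324.
Vmax = 1/intercept = 430 mM/s; Km = slope × Vmax = 0.007510 × 430 = 3.23 µM.

Km = 3.23 µM; Vmax = 430 mM/s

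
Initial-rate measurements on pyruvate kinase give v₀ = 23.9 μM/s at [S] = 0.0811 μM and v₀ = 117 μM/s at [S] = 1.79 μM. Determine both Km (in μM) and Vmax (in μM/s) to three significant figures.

Km = 0.406 μM; Vmax = 144 μM/s

In reciprocal form, 1/v = (Km/Vmax)·(1/[S]) + 1/Vmax. The two points give (1/[S], 1/v) = (12.33, 0.04184) and (0.5587, 0.008547).
Slope = (0.04184 − 0.008547)/(12.33 − 0.5587) = 0.002828; intercept = 0.04184 − 0.002828×12.33 = 0.006967.
Vmax = 1/intercept = 144 μM/s; Km = slope × Vmax = 0.002828 × 144 = 0.406 μM.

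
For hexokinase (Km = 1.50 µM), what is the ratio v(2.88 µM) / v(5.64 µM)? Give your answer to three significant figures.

0.832

Since Vmax cancels, v₂/v₁ = [S]₂(Km+[S]₁) / [S]₁(Km+[S]₂).
= 2.88×(1.50+5.64) / (5.64×(1.50+2.88)) = 20.56/24.70 = 0.832.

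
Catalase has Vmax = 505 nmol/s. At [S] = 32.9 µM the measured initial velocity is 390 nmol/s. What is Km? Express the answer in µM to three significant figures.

v/Vmax = 390/505 = 0.7723 = [S]/(Km+[S]).
So Km + [S] = [S]/0.7723 = 42.60 µM, giving Km = 42.60 − 32.9 = 9.70 µM.

9.70 µM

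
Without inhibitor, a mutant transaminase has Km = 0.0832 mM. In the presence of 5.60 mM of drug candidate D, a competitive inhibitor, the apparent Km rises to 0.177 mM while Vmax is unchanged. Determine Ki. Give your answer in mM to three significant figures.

4.97 mM

Competitive: Km,app = α·Km with α = 1 + [I]/Ki.
α = Km,app/Km = 0.177/0.0832 = 2.127.
Since α = 1 + [I]/Ki, [I]/Ki = 2.127 − 1 = 1.127 and Ki = 5.60/1.127 = 4.97 mM.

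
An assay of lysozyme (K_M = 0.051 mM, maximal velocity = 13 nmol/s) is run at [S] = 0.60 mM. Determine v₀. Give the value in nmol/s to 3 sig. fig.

12.0 nmol/s

[S]/(Km+[S]) = 0.60/0.6510 = 0.9217, the fractional saturation.
v = 0.9217 × Vmax = 0.9217 × 13 = 12.0 nmol/s.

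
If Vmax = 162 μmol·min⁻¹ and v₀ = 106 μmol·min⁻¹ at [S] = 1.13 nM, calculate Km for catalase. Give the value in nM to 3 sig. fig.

0.597 nM

From v = Vmax[S]/(Km+[S]), Km = [S](Vmax − v)/v.
Km = 1.13 × (162 − 106) / 106 = 63.28/106 = 0.597 nM.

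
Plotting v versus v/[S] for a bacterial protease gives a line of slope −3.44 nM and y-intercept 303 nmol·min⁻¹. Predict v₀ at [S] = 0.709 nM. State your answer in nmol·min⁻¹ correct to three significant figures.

In the Eadie–Hofstee form v = Vmax − Km·(v/[S]), the slope is −Km and the intercept is Vmax, so Km = 3.44 nM and Vmax = 303 nmol·min⁻¹.
v = 303 × 0.709/(3.44 + 0.709) = 51.8 nmol·min⁻¹.

51.8 nmol·min⁻¹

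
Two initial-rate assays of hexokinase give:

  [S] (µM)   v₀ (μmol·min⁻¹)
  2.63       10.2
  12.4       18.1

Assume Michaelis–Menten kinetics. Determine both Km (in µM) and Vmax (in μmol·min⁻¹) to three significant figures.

Km = 3.27 µM; Vmax = 22.9 μmol·min⁻¹

From v = Vmax[S]/(Km+[S]), each point gives Vmax = v(Km+[S])/[S].
Equating: 10.2(Km+2.63)/2.63 = 18.1(Km+12.4)/12.4.
3.878·Km + 10.2 = 1.460·Km + 18.1, so (3.878 − 1.460)·Km = 18.1 − 10.2.
Km = 7.900/2.419 = 3.27 µM; then Vmax = 10.2(3.27+2.63)/2.63 = 22.9 μmol·min⁻¹.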